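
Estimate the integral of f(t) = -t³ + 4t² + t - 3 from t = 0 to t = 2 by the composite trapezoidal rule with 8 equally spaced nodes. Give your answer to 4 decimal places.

2.6939

h = (2 − 0)/7 = 0.285714.
Nodes t₀,…,t₇ = 0, 0.285714, 0.571429, 0.857143, 1.142857, 1.428571, 1.714286, 2.
f(t) = -t³ + 4t² + t - 3: f₀=-3, f₁=-2.411079, f₂=-1.309038, f₃=0.166181, f₄=1.874636, f₅=3.676385, f₆=5.431487, f₇=7.
(h/2)·[f₀ + 2f₁ + 2f₂ + 2f₃ + 2f₄ + 2f₅ + 2f₆ + f₇] = 0.142857·(18.857143) = 2.6939.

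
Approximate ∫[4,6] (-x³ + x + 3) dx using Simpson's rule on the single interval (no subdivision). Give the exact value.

-244

S = (b−a)/6 · [f(4) + 4f(5) + f(6)] = 0.333333·[(-57) + 4·(-117) + (-207)] = -244.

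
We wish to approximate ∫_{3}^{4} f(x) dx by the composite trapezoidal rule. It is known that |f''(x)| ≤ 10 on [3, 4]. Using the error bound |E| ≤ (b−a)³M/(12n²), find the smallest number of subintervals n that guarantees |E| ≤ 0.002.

21

Need 10/(12n²) ≤ 0.002.
n² ≥ 10/(12·0.002) = 416.667 ⇒ n ≥ 20.4124, so the smallest n is 21.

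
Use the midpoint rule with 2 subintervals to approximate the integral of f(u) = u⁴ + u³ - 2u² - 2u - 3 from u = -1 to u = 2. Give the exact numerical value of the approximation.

h = (2 − (-1))/2 = 1.5.
Midpoints m₁,…,m₂ = -0.25, 1.25.
f(m₁)=-2.63671875, f(m₂)=-4.23046875.
h·[f(m₁) + f(m₂)] = 1.5·(-6.8671875) = -10.30078125.

-10.30078125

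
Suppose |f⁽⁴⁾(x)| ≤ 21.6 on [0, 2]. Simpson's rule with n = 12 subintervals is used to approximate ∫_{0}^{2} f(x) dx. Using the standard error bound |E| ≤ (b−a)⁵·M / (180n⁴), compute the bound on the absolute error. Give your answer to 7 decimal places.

|E| ≤ (2)⁵·21.6 / (180·12⁴) = 691.2/3732480 = 0.0001852.

0.0001852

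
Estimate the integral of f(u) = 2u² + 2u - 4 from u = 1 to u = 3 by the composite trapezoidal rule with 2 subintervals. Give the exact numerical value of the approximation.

h = (3 − 1)/2 = 1.
Nodes u₀,…,u₂ = 1, 2, 3.
f(u) = 2u² + 2u - 4: f₀=0, f₁=8, f₂=20.
(h/2)·[f₀ + 2f₁ + f₂] = 0.5·(36) = 18.

18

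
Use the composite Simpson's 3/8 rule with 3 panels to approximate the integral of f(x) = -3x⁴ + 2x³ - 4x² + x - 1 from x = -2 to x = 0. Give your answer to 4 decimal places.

h = (0 − (-2))/3 = 0.666667.
Nodes x₀,…,x₃ = -2, -1.333333, -0.666667, 0.
f(x) = -3x⁴ + 2x³ - 4x² + x - 1: f₀=-83, f₁=-23.666667, f₂=-4.629630, f₃=-1.
(3h/8)·[f₀ + 3f₁ + 3f₂ + f₃] = 0.25·(-168.888889) = -42.2222.

-42.2222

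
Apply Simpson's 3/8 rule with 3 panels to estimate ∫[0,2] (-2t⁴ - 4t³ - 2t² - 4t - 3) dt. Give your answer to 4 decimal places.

h = (2 − 0)/3 = 0.666667.
Nodes t₀,…,t₃ = 0, 0.666667, 1.333333, 2.
f(t) = -2t⁴ - 4t³ - 2t² - 4t - 3: f₀=-3, f₁=-8.135802, f₂=-27.691358, f₃=-83.
(3h/8)·[f₀ + 3f₁ + 3f₂ + f₃] = 0.25·(-193.481481) = -48.3704.

-48.3704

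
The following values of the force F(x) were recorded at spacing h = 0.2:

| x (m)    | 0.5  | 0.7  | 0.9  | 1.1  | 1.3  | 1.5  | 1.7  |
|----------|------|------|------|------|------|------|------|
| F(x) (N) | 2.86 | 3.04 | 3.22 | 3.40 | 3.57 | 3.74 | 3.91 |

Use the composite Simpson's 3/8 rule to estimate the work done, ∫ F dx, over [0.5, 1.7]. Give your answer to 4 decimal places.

4.0710

h = 0.2, n = 6.
(3h/8)·[y₀ + 3y₁ + 3y₂ + 2y₃ + 3y₄ + 3y₅ + y₆] = 0.075·(54.28) = 4.0710.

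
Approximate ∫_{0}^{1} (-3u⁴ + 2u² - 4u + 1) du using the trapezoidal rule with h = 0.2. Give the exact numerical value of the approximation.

h = (1 − 0)/5 = 0.2.
Nodes u₀,…,u₅ = 0, 0.2, 0.4, 0.6, 0.8, 1.
f(u) = -3u⁴ + 2u² - 4u + 1: f₀=1, f₁=0.2752, f₂=-0.3568, f₃=-1.0688, f₄=-2.1488, f₅=-4.
(h/2)·[f₀ + 2f₁ + 2f₂ + 2f₃ + 2f₄ + f₅] = 0.1·(-9.5984) = -0.95984.

-0.95984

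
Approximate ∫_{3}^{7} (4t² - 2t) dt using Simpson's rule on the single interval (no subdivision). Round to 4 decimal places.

381.3333

S = (b−a)/6 · [f(3) + 4f(5) + f(7)] = 0.666667·[30 + 4·90 + 182] = 381.3333.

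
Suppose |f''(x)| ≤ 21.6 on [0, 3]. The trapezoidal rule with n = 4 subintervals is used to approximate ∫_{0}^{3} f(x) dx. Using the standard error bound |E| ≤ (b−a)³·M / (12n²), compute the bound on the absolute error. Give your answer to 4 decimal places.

|E| ≤ (3)³·21.6 / (12·4²) = 583.2/192 = 3.0375.

3.0375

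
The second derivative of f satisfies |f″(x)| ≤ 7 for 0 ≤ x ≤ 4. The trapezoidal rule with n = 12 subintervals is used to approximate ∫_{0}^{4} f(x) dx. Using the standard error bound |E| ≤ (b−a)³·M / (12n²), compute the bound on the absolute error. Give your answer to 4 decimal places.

0.2593

|E| ≤ (4)³·7 / (12·12²) = 448/1728 = 0.2593.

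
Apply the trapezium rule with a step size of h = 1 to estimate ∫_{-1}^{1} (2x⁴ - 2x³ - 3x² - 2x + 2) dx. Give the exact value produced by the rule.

3

h = (1 − (-1))/2 = 1.
Nodes x₀,…,x₂ = -1, 0, 1.
f(x) = 2x⁴ - 2x³ - 3x² - 2x + 2: f₀=5, f₁=2, f₂=-3.
(h/2)·[f₀ + 2f₁ + f₂] = 0.5·(6) = 3.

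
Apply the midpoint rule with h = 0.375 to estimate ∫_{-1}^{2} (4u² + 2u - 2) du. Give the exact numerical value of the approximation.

h = (2 − (-1))/8 = 0.375.
Midpoints m₁,…,m₈ = -0.8125, -0.4375, -0.0625, 0.3125, 0.6875, 1.0625, 1.4375, 1.8125.
f(m₁)=-0.984375, f(m₂)=-2.109375, f(m₃)=-2.109375, f(m₄)=-0.984375, f(m₅)=1.265625, f(m₆)=4.640625, f(m₇)=9.140625, f(m₈)=14.765625.
h·[f(m₁) + f(m₂) + f(m₃) + f(m₄) + f(m₅) + f(m₆) + f(m₇) + f(m₈)] = 0.375·(23.625) = 8.859375.

8.859375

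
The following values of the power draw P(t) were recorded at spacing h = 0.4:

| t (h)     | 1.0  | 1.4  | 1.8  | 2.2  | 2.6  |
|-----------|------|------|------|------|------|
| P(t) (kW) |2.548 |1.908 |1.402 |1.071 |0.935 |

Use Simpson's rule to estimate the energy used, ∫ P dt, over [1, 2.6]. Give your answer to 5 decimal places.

h = 0.4, n = 4.
(h/3)·[y₀ + 4y₁ + 2y₂ + 4y₃ + y₄] = 0.133333·(18.203) = 2.42707.

2.42707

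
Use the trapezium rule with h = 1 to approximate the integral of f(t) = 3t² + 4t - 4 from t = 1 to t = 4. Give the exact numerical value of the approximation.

82.5

h = (4 − 1)/3 = 1.
Nodes t₀,…,t₃ = 1, 2, 3, 4.
f(t) = 3t² + 4t - 4: f₀=3, f₁=16, f₂=35, f₃=60.
(h/2)·[f₀ + 2f₁ + 2f₂ + f₃] = 0.5·(165) = 82.5.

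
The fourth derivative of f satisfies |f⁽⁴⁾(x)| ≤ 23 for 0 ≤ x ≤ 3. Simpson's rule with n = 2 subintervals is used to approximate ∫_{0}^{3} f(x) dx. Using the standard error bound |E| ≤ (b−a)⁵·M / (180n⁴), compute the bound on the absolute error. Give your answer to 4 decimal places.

|E| ≤ (3)⁵·23 / (180·2⁴) = 5589/2880 = 1.9406.

1.9406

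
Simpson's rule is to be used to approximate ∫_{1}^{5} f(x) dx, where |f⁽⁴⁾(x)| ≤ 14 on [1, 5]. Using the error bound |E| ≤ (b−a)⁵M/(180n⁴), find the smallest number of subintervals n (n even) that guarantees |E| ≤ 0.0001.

30

Need 14336/(180n⁴) ≤ 0.0001.
n⁴ ≥ 14336/(180·0.0001) = 796444 ⇒ n ≥ 29.8737, so the smallest even n is 30. (n must be even for Simpson's rule.)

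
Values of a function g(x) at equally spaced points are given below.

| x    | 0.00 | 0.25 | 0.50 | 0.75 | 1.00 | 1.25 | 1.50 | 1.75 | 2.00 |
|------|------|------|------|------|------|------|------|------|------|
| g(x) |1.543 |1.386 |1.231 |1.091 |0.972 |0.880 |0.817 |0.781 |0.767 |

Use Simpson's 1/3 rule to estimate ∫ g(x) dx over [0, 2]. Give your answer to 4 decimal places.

h = 0.25, n = 8.
(h/3)·[y₀ + 4y₁ + 2y₂ + 4y₃ + 2y₄ + 4y₅ + 2y₆ + 4y₇ + y₈] = 0.083333·(24.902) = 2.0752.

2.0752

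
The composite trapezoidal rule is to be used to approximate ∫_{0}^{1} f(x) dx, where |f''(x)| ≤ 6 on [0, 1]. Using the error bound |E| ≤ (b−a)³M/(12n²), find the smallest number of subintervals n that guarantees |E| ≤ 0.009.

Need 6/(12n²) ≤ 0.009.
n² ≥ 6/(12·0.009) = 55.5556 ⇒ n ≥ 7.4536, so the smallest n is 8.

8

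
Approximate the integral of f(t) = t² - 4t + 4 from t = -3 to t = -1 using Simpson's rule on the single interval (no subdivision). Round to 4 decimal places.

S = (b−a)/6 · [f(-3) + 4f(-2) + f(-1)] = 0.333333·[25 + 4·16 + 9] = 32.6667.

32.6667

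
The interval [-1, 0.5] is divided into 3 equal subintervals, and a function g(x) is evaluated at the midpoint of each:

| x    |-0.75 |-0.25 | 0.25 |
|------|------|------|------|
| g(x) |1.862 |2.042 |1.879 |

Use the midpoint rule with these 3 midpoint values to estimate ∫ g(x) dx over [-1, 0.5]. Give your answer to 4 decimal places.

h = 0.5, n = 3.
h·[y(m₁) + y(m₂) + y(m₃)] = 0.5·(5.783) = 2.8915.

2.8915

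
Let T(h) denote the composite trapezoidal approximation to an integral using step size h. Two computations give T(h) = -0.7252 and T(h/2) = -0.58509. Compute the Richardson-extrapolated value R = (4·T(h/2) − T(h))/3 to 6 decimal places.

-0.538387

R = (4·T(h/2) − T(h)) / 3 = (4·(-0.58509) − (-0.7252))/3 = (-1.61516)/3 = -0.538387.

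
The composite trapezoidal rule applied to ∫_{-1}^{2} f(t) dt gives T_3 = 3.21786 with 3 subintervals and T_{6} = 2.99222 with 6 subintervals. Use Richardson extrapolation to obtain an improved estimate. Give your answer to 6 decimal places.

R = (4·T_{6} − T_3) / 3 = (4·2.99222 − 3.21786)/3 = (8.75102)/3 = 2.917007.

2.917007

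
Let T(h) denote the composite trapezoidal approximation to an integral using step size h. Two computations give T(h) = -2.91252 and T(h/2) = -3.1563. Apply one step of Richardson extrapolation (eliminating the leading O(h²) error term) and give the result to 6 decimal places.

R = (4·T(h/2) − T(h)) / 3 = (4·(-3.1563) − (-2.91252))/3 = (-9.71268)/3 = -3.237560.

-3.237560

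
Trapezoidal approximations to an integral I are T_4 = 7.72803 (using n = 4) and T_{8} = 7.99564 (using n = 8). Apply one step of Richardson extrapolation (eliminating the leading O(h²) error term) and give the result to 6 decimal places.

R = (4·T_{8} − T_4) / 3 = (4·7.99564 − 7.72803)/3 = (24.25453)/3 = 8.084843.

8.084843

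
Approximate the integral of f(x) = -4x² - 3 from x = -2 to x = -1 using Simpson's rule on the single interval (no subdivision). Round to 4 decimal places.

S = (b−a)/6 · [f(-2) + 4f(-1.5) + f(-1)] = 0.166667·[(-19) + 4·(-12) + (-7)] = -12.3333.

-12.3333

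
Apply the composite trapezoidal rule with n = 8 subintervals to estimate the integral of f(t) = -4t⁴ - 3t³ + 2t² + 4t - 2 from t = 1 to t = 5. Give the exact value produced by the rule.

h = (5 − 1)/8 = 0.5.
Nodes t₀,…,t₈ = 1, 1.5, 2, 2.5, 3, 3.5, 4, 4.5, 5.
f(t) = -4t⁴ - 3t³ + 2t² + 4t - 2: f₀=-3, f₁=-21.875, f₂=-74, f₃=-182.625, f₄=-377, f₅=-692.375, f₆=-1170, f₇=-1857.125, f₈=-2807.
(h/2)·[f₀ + 2f₁ + 2f₂ + 2f₃ + 2f₄ + 2f₅ + 2f₆ + 2f₇ + f₈] = 0.25·(-11560) = -2890.

-2890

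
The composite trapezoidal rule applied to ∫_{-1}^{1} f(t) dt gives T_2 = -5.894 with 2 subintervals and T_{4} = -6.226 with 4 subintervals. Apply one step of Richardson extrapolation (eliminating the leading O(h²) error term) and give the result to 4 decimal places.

-6.3367

R = (4·T_{4} − T_2) / 3 = (4·(-6.226) − (-5.894))/3 = (-19.010)/3 = -6.3367.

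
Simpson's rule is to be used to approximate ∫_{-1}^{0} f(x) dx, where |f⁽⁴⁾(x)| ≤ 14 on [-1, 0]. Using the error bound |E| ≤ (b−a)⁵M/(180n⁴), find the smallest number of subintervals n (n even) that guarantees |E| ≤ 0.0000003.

Need 14/(180n⁴) ≤ 0.0000003.
n⁴ ≥ 14/(180·0.0000003) = 259259 ⇒ n ≥ 22.5649, so the smallest even n is 24. (n must be even for Simpson's rule.)

24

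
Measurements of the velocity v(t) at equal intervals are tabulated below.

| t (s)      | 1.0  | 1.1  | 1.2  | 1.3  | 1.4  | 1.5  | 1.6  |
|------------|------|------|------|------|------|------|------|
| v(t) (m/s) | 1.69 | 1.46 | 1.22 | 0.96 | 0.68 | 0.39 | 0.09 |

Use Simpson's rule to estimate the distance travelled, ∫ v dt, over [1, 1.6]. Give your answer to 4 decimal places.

h = 0.1, n = 6.
(h/3)·[y₀ + 4y₁ + 2y₂ + 4y₃ + 2y₄ + 4y₅ + y₆] = 0.033333·(16.82) = 0.5607.

0.5607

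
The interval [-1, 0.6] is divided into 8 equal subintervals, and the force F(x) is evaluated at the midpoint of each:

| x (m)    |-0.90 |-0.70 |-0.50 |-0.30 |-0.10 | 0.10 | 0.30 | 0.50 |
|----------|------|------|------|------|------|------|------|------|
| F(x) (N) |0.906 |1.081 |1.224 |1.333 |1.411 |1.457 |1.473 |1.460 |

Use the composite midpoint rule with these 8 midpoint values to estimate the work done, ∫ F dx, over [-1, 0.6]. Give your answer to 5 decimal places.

h = 0.2, n = 8.
h·[y(m₁) + y(m₂) + y(m₃) + y(m₄) + y(m₅) + y(m₆) + y(m₇) + y(m₈)] = 0.2·(10.345) = 2.06900.

2.06900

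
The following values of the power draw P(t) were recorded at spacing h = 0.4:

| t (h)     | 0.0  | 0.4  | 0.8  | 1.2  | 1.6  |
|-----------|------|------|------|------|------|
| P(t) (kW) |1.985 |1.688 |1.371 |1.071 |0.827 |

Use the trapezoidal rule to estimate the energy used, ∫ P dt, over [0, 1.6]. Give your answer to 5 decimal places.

h = 0.4, n = 4.
(h/2)·[y₀ + 2y₁ + 2y₂ + 2y₃ + y₄] = 0.2·(11.072) = 2.21440.

2.21440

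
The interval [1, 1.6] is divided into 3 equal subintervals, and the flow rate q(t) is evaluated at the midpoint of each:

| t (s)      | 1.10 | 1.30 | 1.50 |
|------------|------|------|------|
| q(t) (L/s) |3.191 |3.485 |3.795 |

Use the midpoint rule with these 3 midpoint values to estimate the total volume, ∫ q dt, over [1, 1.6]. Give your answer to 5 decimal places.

h = 0.2, n = 3.
h·[y(m₁) + y(m₂) + y(m₃)] = 0.2·(10.471) = 2.09420.

2.09420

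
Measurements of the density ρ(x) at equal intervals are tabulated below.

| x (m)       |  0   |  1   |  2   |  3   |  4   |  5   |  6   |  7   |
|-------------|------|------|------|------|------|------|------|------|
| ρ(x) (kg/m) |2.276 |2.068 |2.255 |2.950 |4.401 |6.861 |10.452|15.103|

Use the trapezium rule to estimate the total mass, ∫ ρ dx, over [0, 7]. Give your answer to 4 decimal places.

37.6765

h = 1, n = 7.
(h/2)·[y₀ + 2y₁ + 2y₂ + 2y₃ + 2y₄ + 2y₅ + 2y₆ + y₇] = 0.5·(75.353) = 37.6765.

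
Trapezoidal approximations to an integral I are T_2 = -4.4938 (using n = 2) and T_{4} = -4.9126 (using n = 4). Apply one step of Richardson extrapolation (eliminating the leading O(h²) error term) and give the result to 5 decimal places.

-5.05220

R = (4·T_{4} − T_2) / 3 = (4·(-4.9126) − (-4.4938))/3 = (-15.1566)/3 = -5.05220.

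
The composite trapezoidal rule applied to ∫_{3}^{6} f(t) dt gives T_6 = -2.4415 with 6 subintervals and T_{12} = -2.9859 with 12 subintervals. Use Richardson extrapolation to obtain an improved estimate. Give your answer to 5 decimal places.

R = (4·T_{12} − T_6) / 3 = (4·(-2.9859) − (-2.4415))/3 = (-9.5021)/3 = -3.16737.

-3.16737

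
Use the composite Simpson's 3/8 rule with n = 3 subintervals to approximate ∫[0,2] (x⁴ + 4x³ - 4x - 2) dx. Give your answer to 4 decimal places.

10.5185

h = (2 − 0)/3 = 0.666667.
Nodes x₀,…,x₃ = 0, 0.666667, 1.333333, 2.
f(x) = x⁴ + 4x³ - 4x - 2: f₀=-2, f₁=-3.283951, f₂=5.308642, f₃=38.
(3h/8)·[f₀ + 3f₁ + 3f₂ + f₃] = 0.25·(42.074074) = 10.5185.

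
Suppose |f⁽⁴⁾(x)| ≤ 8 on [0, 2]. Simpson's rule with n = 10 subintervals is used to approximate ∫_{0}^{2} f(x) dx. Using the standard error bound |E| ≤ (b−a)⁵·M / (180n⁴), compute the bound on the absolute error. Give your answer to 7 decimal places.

0.0001422

|E| ≤ (2)⁵·8 / (180·10⁴) = 256/1800000 = 0.0001422.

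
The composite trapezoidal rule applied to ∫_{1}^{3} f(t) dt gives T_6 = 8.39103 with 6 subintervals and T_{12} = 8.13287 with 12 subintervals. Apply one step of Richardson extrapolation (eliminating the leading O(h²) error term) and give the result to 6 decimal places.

8.046817

R = (4·T_{12} − T_6) / 3 = (4·8.13287 − 8.39103)/3 = (24.14045)/3 = 8.046817.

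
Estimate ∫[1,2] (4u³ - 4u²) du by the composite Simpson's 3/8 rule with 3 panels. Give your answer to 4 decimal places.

5.6667

h = (2 − 1)/3 = 0.333333.
Nodes u₀,…,u₃ = 1, 1.333333, 1.666667, 2.
f(u) = 4u³ - 4u²: f₀=0, f₁=2.370370, f₂=7.407407, f₃=16.
(3h/8)·[f₀ + 3f₁ + 3f₂ + f₃] = 0.125·(45.333333) = 5.6667.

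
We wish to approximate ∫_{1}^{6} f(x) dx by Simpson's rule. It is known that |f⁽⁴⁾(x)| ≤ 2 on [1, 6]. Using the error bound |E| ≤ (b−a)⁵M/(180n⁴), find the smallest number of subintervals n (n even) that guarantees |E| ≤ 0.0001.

Need 6250/(180n⁴) ≤ 0.0001.
n⁴ ≥ 6250/(180·0.0001) = 347222 ⇒ n ≥ 24.2746, so the smallest even n is 26. (n must be even for Simpson's rule.)

26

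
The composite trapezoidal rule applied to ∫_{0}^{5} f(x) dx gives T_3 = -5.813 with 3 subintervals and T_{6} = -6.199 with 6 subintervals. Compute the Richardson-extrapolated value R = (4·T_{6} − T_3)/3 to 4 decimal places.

-6.3277

R = (4·T_{6} − T_3) / 3 = (4·(-6.199) − (-5.813))/3 = (-18.983)/3 = -6.3277.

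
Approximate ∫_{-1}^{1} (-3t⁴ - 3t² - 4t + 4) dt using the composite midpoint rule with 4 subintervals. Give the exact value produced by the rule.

h = (1 − (-1))/4 = 0.5.
Midpoints m₁,…,m₄ = -0.75, -0.25, 0.25, 0.75.
f(m₁)=4.36328125, f(m₂)=4.80078125, f(m₃)=2.80078125, f(m₄)=-1.63671875.
h·[f(m₁) + f(m₂) + f(m₃) + f(m₄)] = 0.5·(10.328125) = 5.1640625.

5.1640625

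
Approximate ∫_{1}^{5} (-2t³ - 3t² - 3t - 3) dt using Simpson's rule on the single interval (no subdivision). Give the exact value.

-484

S = (b−a)/6 · [f(1) + 4f(3) + f(5)] = 0.666667·[(-11) + 4·(-93) + (-343)] = -484.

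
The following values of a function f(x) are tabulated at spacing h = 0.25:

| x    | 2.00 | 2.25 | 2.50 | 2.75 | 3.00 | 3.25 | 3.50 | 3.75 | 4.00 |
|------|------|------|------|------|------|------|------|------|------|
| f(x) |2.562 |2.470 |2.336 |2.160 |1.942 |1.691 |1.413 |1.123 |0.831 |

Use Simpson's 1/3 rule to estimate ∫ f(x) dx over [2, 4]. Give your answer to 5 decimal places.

h = 0.25, n = 8.
(h/3)·[y₀ + 4y₁ + 2y₂ + 4y₃ + 2y₄ + 4y₅ + 2y₆ + 4y₇ + y₈] = 0.083333·(44.551) = 3.71258.

3.71258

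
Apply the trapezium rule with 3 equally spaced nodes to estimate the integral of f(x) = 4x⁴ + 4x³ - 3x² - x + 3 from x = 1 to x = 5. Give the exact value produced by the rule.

h = (5 − 1)/2 = 2.
Nodes x₀,…,x₂ = 1, 3, 5.
f(x) = 4x⁴ + 4x³ - 3x² - x + 3: f₀=7, f₁=405, f₂=2923.
(h/2)·[f₀ + 2f₁ + f₂] = 1·(3740) = 3740.

3740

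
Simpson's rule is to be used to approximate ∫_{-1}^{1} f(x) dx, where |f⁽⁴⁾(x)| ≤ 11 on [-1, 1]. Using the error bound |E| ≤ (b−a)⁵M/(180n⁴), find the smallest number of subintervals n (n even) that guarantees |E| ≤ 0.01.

4

Need 352/(180n⁴) ≤ 0.01.
n⁴ ≥ 352/(180·0.01) = 195.556 ⇒ n ≥ 3.7395, so the smallest even n is 4. (n must be even for Simpson's rule.)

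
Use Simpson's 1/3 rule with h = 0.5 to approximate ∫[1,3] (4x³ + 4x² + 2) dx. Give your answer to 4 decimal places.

h = (3 − 1)/4 = 0.5.
Nodes x₀,…,x₄ = 1, 1.5, 2, 2.5, 3.
f(x) = 4x³ + 4x² + 2: f₀=10, f₁=24.5, f₂=50, f₃=89.5, f₄=146.
(h/3)·[f₀ + 4f₁ + 2f₂ + 4f₃ + f₄] = 0.166667·(712) = 118.6667.

118.6667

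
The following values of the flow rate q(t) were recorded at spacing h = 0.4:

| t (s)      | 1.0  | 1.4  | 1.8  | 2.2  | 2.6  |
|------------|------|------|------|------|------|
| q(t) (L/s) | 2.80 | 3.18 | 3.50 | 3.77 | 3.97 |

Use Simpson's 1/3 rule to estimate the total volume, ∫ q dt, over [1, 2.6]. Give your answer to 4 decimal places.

5.5427

h = 0.4, n = 4.
(h/3)·[y₀ + 4y₁ + 2y₂ + 4y₃ + y₄] = 0.133333·(41.57) = 5.5427.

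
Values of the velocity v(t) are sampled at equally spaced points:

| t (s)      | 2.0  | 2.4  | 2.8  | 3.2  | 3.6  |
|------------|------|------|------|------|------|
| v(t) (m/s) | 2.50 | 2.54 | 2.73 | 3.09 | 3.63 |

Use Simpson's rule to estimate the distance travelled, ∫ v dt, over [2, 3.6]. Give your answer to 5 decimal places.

h = 0.4, n = 4.
(h/3)·[y₀ + 4y₁ + 2y₂ + 4y₃ + y₄] = 0.133333·(34.11) = 4.54800.

4.54800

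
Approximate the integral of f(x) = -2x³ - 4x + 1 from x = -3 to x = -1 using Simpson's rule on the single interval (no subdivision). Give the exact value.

S = (b−a)/6 · [f(-3) + 4f(-2) + f(-1)] = 0.333333·[67 + 4·25 + 7] = 58.

58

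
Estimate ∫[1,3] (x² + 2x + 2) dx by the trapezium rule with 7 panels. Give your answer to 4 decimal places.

h = (3 − 1)/7 = 0.285714.
Nodes x₀,…,x₇ = 1, 1.285714, 1.571429, 1.857143, 2.142857, 2.428571, 2.714286, 3.
f(x) = x² + 2x + 2: f₀=5, f₁=6.224490, f₂=7.612245, f₃=9.163265, f₄=10.877551, f₅=12.755102, f₆=14.795918, f₇=17.
(h/2)·[f₀ + 2f₁ + 2f₂ + 2f₃ + 2f₄ + 2f₅ + 2f₆ + f₇] = 0.142857·(144.857143) = 20.6939.

20.6939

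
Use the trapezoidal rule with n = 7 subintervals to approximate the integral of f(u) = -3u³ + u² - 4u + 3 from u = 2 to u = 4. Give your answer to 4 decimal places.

-180.0408

h = (4 − 2)/7 = 0.285714.
Nodes u₀,…,u₇ = 2, 2.285714, 2.571429, 2.857143, 3.142857, 3.428571, 3.714286, 4.
f(u) = -3u³ + u² - 4u + 3: f₀=-25, f₁=-36.743440, f₂=-51.682216, f₃=-70.236152, f₄=-92.825073, f₅=-119.868805, f₆=-151.787172, f₇=-189.
(h/2)·[f₀ + 2f₁ + 2f₂ + 2f₃ + 2f₄ + 2f₅ + 2f₆ + f₇] = 0.142857·(-1260.285714) = -180.0408.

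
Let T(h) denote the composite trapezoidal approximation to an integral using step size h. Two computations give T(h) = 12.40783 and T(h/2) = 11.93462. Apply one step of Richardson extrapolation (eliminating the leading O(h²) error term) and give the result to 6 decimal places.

11.776883

R = (4·T(h/2) − T(h)) / 3 = (4·11.93462 − 12.40783)/3 = (35.33065)/3 = 11.776883.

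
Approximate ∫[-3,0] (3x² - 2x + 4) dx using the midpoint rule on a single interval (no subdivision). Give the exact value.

M = (b−a)·f(-1.5) = 3·(13.75) = 41.25.

41.25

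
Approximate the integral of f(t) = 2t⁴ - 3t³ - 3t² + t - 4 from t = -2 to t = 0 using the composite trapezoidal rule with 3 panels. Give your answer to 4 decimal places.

h = (0 − (-2))/3 = 0.666667.
Nodes t₀,…,t₃ = -2, -1.333333, -0.666667, 0.
f(t) = 2t⁴ - 3t³ - 3t² + t - 4: f₀=38, f₁=2.765432, f₂=-4.716049, f₃=-4.
(h/2)·[f₀ + 2f₁ + 2f₂ + f₃] = 0.333333·(30.098765) = 10.0329.

10.0329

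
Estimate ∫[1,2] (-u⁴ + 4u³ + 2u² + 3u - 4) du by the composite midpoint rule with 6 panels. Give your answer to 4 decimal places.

h = (2 − 1)/6 = 0.166667.
Midpoints m₁,…,m₆ = 1.083333, 1.25, 1.416667, 1.583333, 1.75, 1.916667.
f(m₁)=5.305507, f(m₂)=8.24609375, f(m₃)=11.608748, f(m₄)=15.356433, f(m₅)=19.43359375, f(m₆)=23.766155.
h·[f(m₁) + f(m₂) + f(m₃) + f(m₄) + f(m₅) + f(m₆)] = 0.166667·(83.716532) = 13.9528.

13.9528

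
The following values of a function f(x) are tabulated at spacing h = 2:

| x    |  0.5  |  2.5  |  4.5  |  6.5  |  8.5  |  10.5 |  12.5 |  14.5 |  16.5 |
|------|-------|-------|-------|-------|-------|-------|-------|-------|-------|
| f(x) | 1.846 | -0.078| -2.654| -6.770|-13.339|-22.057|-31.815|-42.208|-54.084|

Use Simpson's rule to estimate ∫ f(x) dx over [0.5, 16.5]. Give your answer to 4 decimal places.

-288.2040

h = 2, n = 8.
(h/3)·[y₀ + 4y₁ + 2y₂ + 4y₃ + 2y₄ + 4y₅ + 2y₆ + 4y₇ + y₈] = 0.666667·(-432.306) = -288.2040.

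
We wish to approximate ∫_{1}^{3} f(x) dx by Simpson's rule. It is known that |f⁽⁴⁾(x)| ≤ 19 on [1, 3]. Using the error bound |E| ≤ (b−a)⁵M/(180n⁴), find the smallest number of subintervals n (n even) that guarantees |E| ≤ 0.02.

4

Need 608/(180n⁴) ≤ 0.02.
n⁴ ≥ 608/(180·0.02) = 168.889 ⇒ n ≥ 3.6050, so the smallest even n is 4. (n must be even for Simpson's rule.)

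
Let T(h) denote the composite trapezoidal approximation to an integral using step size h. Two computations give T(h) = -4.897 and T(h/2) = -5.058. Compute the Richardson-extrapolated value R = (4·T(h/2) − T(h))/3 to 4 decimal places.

-5.1117

R = (4·T(h/2) − T(h)) / 3 = (4·(-5.058) − (-4.897))/3 = (-15.335)/3 = -5.1117.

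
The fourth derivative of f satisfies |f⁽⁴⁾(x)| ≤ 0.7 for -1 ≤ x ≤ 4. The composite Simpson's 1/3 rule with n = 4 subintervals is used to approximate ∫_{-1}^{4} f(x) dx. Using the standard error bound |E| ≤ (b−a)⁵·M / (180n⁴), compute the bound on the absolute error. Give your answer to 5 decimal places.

|E| ≤ (5)⁵·0.7 / (180·4⁴) = 2187.5/46080 = 0.04747.

0.04747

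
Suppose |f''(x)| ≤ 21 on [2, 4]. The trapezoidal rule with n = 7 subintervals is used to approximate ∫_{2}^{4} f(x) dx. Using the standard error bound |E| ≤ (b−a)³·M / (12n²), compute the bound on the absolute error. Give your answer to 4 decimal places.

0.2857

|E| ≤ (2)³·21 / (12·7²) = 168/588 = 0.2857.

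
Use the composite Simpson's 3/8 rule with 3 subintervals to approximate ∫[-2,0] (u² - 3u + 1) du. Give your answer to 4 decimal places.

h = (0 − (-2))/3 = 0.666667.
Nodes u₀,…,u₃ = -2, -1.333333, -0.666667, 0.
f(u) = u² - 3u + 1: f₀=11, f₁=6.777778, f₂=3.444444, f₃=1.
(3h/8)·[f₀ + 3f₁ + 3f₂ + f₃] = 0.25·(42.666667) = 10.6667.

10.6667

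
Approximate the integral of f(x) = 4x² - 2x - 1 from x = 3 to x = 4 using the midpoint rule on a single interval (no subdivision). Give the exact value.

41

M = (b−a)·f(3.5) = 1·(41) = 41.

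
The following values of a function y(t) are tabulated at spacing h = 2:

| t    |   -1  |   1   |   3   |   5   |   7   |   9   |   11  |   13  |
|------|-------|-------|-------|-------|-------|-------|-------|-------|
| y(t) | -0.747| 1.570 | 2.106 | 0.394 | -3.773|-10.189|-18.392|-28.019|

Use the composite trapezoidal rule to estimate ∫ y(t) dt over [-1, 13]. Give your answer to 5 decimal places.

h = 2, n = 7.
(h/2)·[y₀ + 2y₁ + 2y₂ + 2y₃ + 2y₄ + 2y₅ + 2y₆ + y₇] = 1·(-85.334) = -85.33400.

-85.33400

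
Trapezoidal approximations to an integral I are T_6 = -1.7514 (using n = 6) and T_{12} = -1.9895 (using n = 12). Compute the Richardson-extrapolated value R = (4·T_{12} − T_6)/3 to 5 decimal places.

R = (4·T_{12} − T_6) / 3 = (4·(-1.9895) − (-1.7514))/3 = (-6.2066)/3 = -2.06887.

-2.06887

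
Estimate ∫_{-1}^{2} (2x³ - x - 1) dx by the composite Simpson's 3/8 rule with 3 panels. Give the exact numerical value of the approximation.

3

h = (2 − (-1))/3 = 1.
Nodes x₀,…,x₃ = -1, 0, 1, 2.
f(x) = 2x³ - x - 1: f₀=-2, f₁=-1, f₂=0, f₃=13.
(3h/8)·[f₀ + 3f₁ + 3f₂ + f₃] = 0.375·(8) = 3.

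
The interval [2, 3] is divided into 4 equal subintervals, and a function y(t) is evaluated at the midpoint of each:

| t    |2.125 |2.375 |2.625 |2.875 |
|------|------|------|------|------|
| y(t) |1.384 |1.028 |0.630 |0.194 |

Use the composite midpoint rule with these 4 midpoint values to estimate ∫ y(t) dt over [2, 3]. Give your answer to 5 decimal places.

0.80900

h = 0.25, n = 4.
h·[y(m₁) + y(m₂) + y(m₃) + y(m₄)] = 0.25·(3.236) = 0.80900.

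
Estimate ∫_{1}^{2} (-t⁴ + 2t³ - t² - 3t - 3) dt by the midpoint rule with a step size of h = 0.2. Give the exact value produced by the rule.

h = (2 − 1)/5 = 0.2.
Midpoints m₁,…,m₅ = 1.1, 1.3, 1.5, 1.7, 1.9.
f(m₁)=-6.3121, f(m₂)=-7.0521, f(m₃)=-8.0625, f(m₄)=-9.5161, f(m₅)=-11.6241.
h·[f(m₁) + f(m₂) + f(m₃) + f(m₄) + f(m₅)] = 0.2·(-42.5669) = -8.51338.

-8.51338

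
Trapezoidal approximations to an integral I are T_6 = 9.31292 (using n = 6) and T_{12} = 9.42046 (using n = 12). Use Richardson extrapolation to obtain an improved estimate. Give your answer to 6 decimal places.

9.456307

R = (4·T_{12} − T_6) / 3 = (4·9.42046 − 9.31292)/3 = (28.36892)/3 = 9.456307.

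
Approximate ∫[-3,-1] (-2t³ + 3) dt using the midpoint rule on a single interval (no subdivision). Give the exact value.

38

M = (b−a)·f(-2) = 2·(19) = 38.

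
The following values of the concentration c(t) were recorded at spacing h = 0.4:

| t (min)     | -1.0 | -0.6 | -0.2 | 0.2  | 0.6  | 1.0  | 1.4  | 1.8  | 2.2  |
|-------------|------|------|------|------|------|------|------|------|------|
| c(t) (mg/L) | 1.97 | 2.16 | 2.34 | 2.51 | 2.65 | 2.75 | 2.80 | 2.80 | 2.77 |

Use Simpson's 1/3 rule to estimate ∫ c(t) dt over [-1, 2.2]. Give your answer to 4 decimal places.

h = 0.4, n = 8.
(h/3)·[y₀ + 4y₁ + 2y₂ + 4y₃ + 2y₄ + 4y₅ + 2y₆ + 4y₇ + y₈] = 0.133333·(61.20) = 8.1600.

8.1600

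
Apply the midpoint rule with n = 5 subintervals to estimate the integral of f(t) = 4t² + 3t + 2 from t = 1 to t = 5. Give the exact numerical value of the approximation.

208.48

h = (5 − 1)/5 = 0.8.
Midpoints m₁,…,m₅ = 1.4, 2.2, 3, 3.8, 4.6.
f(m₁)=14.04, f(m₂)=27.96, f(m₃)=47, f(m₄)=71.16, f(m₅)=100.44.
h·[f(m₁) + f(m₂) + f(m₃) + f(m₄) + f(m₅)] = 0.8·(260.6) = 208.48.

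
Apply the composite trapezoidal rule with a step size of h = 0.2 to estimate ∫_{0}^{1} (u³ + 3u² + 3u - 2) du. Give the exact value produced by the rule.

h = (1 − 0)/5 = 0.2.
Nodes u₀,…,u₅ = 0, 0.2, 0.4, 0.6, 0.8, 1.
f(u) = u³ + 3u² + 3u - 2: f₀=-2, f₁=-1.272, f₂=-0.256, f₃=1.096, f₄=2.832, f₅=5.
(h/2)·[f₀ + 2f₁ + 2f₂ + 2f₃ + 2f₄ + f₅] = 0.1·(7.8) = 0.78.

0.78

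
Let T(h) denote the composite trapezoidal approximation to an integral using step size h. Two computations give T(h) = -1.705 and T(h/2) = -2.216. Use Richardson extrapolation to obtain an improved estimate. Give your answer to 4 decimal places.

R = (4·T(h/2) − T(h)) / 3 = (4·(-2.216) − (-1.705))/3 = (-7.159)/3 = -2.3863.

-2.3863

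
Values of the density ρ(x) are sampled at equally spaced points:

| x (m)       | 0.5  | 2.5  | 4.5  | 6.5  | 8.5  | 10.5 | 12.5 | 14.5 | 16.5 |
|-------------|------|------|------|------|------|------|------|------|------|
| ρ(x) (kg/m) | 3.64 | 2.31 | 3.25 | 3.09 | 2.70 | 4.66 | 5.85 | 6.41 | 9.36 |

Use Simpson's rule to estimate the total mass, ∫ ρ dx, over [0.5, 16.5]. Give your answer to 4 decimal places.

h = 2, n = 8.
(h/3)·[y₀ + 4y₁ + 2y₂ + 4y₃ + 2y₄ + 4y₅ + 2y₆ + 4y₇ + y₈] = 0.666667·(102.48) = 68.3200.

68.3200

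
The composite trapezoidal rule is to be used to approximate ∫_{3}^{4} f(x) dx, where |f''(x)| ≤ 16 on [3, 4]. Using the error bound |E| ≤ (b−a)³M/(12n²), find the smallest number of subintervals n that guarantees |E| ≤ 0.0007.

44

Need 16/(12n²) ≤ 0.0007.
n² ≥ 16/(12·0.0007) = 1904.76 ⇒ n ≥ 43.6436, so the smallest n is 44.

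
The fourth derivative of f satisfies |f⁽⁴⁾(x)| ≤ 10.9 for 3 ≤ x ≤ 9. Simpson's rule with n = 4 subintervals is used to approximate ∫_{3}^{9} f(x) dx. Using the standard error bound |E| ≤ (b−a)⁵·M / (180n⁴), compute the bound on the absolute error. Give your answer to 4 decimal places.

1.8394

|E| ≤ (6)⁵·10.9 / (180·4⁴) = 84758.4/46080 = 1.8394.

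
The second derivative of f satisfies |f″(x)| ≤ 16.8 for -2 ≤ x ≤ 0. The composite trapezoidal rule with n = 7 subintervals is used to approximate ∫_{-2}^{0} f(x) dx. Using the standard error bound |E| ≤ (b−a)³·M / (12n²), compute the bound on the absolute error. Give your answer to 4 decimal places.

|E| ≤ (2)³·16.8 / (12·7²) = 134.4/588 = 0.2286.

0.2286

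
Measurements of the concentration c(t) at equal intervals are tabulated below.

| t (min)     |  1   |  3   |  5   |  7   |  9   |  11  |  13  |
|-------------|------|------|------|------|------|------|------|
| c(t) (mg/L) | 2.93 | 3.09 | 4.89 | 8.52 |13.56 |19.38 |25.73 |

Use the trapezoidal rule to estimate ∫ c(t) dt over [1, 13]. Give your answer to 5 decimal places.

127.54000

h = 2, n = 6.
(h/2)·[y₀ + 2y₁ + 2y₂ + 2y₃ + 2y₄ + 2y₅ + y₆] = 1·(127.54) = 127.54000.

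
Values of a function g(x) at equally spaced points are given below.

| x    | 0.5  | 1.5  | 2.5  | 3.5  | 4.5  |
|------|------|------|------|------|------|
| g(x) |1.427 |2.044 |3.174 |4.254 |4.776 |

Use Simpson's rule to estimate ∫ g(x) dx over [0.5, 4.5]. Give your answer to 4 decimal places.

h = 1, n = 4.
(h/3)·[y₀ + 4y₁ + 2y₂ + 4y₃ + y₄] = 0.333333·(37.743) = 12.5810.

12.5810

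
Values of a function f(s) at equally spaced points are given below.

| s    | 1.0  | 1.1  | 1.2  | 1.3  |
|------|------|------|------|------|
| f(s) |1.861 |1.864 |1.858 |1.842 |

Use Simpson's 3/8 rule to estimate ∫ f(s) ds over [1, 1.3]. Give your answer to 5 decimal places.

0.55759

h = 0.1, n = 3.
(3h/8)·[y₀ + 3y₁ + 3y₂ + y₃] = 0.0375·(14.869) = 0.55759.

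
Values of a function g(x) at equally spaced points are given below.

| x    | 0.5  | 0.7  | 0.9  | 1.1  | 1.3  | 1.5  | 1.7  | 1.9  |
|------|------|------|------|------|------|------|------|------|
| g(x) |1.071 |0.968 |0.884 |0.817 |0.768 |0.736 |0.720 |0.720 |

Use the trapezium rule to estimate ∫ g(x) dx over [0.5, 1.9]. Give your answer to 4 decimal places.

1.1577

h = 0.2, n = 7.
(h/2)·[y₀ + 2y₁ + 2y₂ + 2y₃ + 2y₄ + 2y₅ + 2y₆ + y₇] = 0.1·(11.577) = 1.1577.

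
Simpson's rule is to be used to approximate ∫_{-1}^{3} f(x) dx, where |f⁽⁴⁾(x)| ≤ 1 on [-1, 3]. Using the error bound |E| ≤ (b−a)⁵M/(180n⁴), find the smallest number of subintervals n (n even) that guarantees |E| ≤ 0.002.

Need 1024/(180n⁴) ≤ 0.002.
n⁴ ≥ 1024/(180·0.002) = 2844.44 ⇒ n ≥ 7.3030, so the smallest even n is 8. (n must be even for Simpson's rule.)

8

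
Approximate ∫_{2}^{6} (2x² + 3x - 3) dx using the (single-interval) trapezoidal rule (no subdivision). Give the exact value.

196

T = (b−a)/2 · [f(2) + f(6)] = 2·[11 + 87] = 196.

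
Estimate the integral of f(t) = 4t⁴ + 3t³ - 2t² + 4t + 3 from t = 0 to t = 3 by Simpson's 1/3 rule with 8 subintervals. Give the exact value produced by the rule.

264.181640625

h = (3 − 0)/8 = 0.375.
Nodes t₀,…,t₈ = 0, 0.375, 0.75, 1.125, 1.5, 1.875, 2.25, 2.625, 3.
f(t) = 4t⁴ + 3t³ - 2t² + 4t + 3: f₀=3, f₁=4.4560546875, f₂=7.40625, f₃=15.6474609375, f₄=34.875, f₅=72.6826171875, f₆=138.5625, f₇=243.9052734375, f₈=402.
(h/3)·[f₀ + 4f₁ + 2f₂ + 4f₃ + 2f₄ + 4f₅ + 2f₆ + 4f₇ + f₈] = 0.125·(2113.453125) = 264.181640625.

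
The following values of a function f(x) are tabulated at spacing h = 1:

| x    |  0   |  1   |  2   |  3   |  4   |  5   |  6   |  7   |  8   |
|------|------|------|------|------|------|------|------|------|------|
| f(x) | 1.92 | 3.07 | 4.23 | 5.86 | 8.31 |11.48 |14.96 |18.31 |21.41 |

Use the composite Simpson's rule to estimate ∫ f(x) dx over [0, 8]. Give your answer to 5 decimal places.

77.73667

h = 1, n = 8.
(h/3)·[y₀ + 4y₁ + 2y₂ + 4y₃ + 2y₄ + 4y₅ + 2y₆ + 4y₇ + y₈] = 0.333333·(233.21) = 77.73667.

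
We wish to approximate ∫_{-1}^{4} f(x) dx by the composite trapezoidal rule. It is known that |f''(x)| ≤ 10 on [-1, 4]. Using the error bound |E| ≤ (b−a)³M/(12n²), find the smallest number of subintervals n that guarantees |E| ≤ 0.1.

33

Need 1250/(12n²) ≤ 0.1.
n² ≥ 1250/(12·0.1) = 1041.67 ⇒ n ≥ 32.2749, so the smallest n is 33.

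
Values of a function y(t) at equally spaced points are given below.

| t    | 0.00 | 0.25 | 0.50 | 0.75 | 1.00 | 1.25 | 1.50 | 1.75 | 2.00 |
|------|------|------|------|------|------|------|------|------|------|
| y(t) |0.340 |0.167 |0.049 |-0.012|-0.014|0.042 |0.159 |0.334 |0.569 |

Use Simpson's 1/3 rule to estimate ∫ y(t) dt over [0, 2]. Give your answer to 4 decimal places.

h = 0.25, n = 8.
(h/3)·[y₀ + 4y₁ + 2y₂ + 4y₃ + 2y₄ + 4y₅ + 2y₆ + 4y₇ + y₈] = 0.083333·(3.421) = 0.2851.

0.2851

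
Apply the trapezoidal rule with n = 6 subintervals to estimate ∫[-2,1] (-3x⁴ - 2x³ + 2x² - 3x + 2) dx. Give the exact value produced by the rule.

2.59375

h = (1 − (-2))/6 = 0.5.
Nodes x₀,…,x₆ = -2, -1.5, -1, -0.5, 0, 0.5, 1.
f(x) = -3x⁴ - 2x³ + 2x² - 3x + 2: f₀=-16, f₁=2.5625, f₂=6, f₃=4.0625, f₄=2, f₅=0.5625, f₆=-4.
(h/2)·[f₀ + 2f₁ + 2f₂ + 2f₃ + 2f₄ + 2f₅ + f₆] = 0.25·(10.375) = 2.59375.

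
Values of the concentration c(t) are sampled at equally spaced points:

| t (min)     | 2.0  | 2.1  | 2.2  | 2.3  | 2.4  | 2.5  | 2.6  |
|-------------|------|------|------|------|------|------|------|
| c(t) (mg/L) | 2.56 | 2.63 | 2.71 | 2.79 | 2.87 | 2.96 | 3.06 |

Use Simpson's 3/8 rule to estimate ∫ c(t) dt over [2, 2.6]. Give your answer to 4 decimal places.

1.6766

h = 0.1, n = 6.
(3h/8)·[y₀ + 3y₁ + 3y₂ + 2y₃ + 3y₄ + 3y₅ + y₆] = 0.0375·(44.71) = 1.6766.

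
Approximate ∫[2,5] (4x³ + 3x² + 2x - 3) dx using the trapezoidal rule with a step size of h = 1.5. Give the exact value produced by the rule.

788.625

h = (5 − 2)/2 = 1.5.
Nodes x₀,…,x₂ = 2, 3.5, 5.
f(x) = 4x³ + 3x² + 2x - 3: f₀=45, f₁=212.25, f₂=582.
(h/2)·[f₀ + 2f₁ + f₂] = 0.75·(1051.5) = 788.625.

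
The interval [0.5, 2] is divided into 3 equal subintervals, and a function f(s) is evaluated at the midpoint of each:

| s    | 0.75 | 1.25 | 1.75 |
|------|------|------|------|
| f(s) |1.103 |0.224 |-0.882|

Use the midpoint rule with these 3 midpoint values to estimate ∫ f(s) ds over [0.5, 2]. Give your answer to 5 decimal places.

h = 0.5, n = 3.
h·[y(m₁) + y(m₂) + y(m₃)] = 0.5·(0.445) = 0.22250.

0.22250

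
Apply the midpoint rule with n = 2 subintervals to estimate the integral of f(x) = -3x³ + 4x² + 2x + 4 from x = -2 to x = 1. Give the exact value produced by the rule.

h = (1 − (-2))/2 = 1.5.
Midpoints m₁,…,m₂ = -1.25, 0.25.
f(m₁)=13.609375, f(m₂)=4.703125.
h·[f(m₁) + f(m₂)] = 1.5·(18.3125) = 27.46875.

27.46875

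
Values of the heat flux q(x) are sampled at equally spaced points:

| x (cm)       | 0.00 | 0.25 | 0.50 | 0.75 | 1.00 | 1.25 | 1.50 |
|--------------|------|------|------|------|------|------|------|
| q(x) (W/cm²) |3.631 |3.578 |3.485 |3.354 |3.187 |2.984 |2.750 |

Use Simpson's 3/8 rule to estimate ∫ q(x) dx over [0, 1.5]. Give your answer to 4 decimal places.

4.9492

h = 0.25, n = 6.
(3h/8)·[y₀ + 3y₁ + 3y₂ + 2y₃ + 3y₄ + 3y₅ + y₆] = 0.09375·(52.791) = 4.9492.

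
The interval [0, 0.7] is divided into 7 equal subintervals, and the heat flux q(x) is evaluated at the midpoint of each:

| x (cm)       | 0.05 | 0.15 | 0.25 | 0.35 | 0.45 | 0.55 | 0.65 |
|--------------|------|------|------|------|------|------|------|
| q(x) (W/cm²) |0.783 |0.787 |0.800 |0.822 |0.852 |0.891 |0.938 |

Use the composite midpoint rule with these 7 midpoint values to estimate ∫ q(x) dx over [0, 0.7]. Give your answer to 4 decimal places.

0.5873

h = 0.1, n = 7.
h·[y(m₁) + y(m₂) + y(m₃) + y(m₄) + y(m₅) + y(m₆) + y(m₇)] = 0.1·(5.873) = 0.5873.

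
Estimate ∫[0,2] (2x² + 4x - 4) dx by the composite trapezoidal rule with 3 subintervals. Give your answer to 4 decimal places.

5.6296

h = (2 − 0)/3 = 0.666667.
Nodes x₀,…,x₃ = 0, 0.666667, 1.333333, 2.
f(x) = 2x² + 4x - 4: f₀=-4, f₁=-0.444444, f₂=4.888889, f₃=12.
(h/2)·[f₀ + 2f₁ + 2f₂ + f₃] = 0.333333·(16.888889) = 5.6296.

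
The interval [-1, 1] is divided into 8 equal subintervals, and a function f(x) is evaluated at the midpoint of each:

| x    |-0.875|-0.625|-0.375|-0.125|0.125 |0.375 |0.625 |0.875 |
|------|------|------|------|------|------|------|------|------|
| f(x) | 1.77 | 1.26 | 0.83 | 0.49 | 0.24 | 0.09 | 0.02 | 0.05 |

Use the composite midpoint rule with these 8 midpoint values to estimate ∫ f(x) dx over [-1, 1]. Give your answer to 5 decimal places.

h = 0.25, n = 8.
h·[y(m₁) + y(m₂) + y(m₃) + y(m₄) + y(m₅) + y(m₆) + y(m₇) + y(m₈)] = 0.25·(4.75) = 1.18750.

1.18750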